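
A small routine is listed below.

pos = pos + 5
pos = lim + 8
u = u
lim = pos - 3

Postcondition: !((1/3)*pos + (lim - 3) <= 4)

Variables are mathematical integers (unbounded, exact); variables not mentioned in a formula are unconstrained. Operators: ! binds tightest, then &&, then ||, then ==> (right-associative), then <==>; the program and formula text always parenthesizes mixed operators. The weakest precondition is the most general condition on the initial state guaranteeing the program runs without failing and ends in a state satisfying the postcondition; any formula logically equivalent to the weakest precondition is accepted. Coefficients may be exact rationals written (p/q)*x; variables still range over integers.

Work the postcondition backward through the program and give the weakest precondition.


Working backward. After the program, the postcondition !((1/3)*pos + (lim - 3) <= 4) must hold; in canonical form it is !(lim + (1/3)*pos <= 7).
Before lim := pos - 3: !((4/3)*pos <= 10)
Before u := u: !((4/3)*pos <= 10)
Before pos := lim + 8: !((4/3)*lim <= -2/3)
Before pos := pos + 5: !((4/3)*lim <= -2/3)
Answer: WP = !((4/3)*lim <= -2/3)


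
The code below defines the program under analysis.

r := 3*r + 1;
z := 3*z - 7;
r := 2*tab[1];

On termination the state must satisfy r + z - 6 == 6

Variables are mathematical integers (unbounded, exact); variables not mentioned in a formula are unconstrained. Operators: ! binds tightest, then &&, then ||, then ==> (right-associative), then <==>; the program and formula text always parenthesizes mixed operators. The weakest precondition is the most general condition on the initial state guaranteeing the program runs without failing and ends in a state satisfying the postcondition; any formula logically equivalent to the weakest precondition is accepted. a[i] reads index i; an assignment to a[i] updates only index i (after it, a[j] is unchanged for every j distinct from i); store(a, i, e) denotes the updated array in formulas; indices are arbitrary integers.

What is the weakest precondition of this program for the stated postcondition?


Working backward. After the program, the postcondition r + z - 6 == 6 must hold; in canonical form it is r + z == 12.
Before r := 2*tab[1]: 2*tab[1] + z == 12
Before z := 3*z - 7: 2*tab[1] + 3*z == 19
Before r := 3*r + 1: 2*tab[1] + 3*z == 19
Answer: WP = 2*tab[1] + 3*z == 19


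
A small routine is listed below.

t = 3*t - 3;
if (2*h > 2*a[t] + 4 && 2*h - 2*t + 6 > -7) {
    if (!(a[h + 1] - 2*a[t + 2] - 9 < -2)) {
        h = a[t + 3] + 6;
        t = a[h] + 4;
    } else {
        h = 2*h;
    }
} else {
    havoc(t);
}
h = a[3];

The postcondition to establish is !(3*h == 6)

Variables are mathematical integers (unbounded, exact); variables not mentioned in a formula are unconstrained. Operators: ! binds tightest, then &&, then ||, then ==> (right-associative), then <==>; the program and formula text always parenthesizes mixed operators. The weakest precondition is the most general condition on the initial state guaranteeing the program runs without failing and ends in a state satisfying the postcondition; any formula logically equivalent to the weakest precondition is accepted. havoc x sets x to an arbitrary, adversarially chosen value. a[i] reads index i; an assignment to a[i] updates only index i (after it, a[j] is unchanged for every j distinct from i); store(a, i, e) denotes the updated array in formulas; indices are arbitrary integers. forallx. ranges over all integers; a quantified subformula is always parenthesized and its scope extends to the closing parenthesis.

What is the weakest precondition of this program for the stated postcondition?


Working backward. After the program, !(3*h == 6) must hold.
Before h := a[3]: !(3*a[3] == 6)
Then branch requires ((!(a[h + 1] < 2*a[t + 2] + 7)) ==> (!(3*a[3] == 6))) && (a[h + 1] < 2*a[t + 2] + 7 ==> (!(3*a[3] == 6))); else branch requires !(3*a[3] == 6).
Before the if: ((2*h > 2*a[t] + 4 && 2*h > 2*t - 13) ==> (((!(a[h + 1] < 2*a[t + 2] + 7)) ==> (!(3*a[3] == 6))) && (a[h + 1] < 2*a[t + 2] + 7 ==> (!(3*a[3] == 6))))) && ((!(2*h > 2*a[t] + 4 && 2*h > 2*t - 13)) ==> (!(3*a[3] == 6)))
Before t := 3*t - 3: ((2*h > 2*a[3*t - 3] + 4 && 2*h > 6*t - 19) ==> (((!(a[h + 1] < 2*a[3*t - 1] + 7)) ==> (!(3*a[3] == 6))) && (a[h + 1] < 2*a[3*t - 1] + 7 ==> (!(3*a[3] == 6))))) && ((!(2*h > 2*a[3*t - 3] + 4 && 2*h > 6*t - 19)) ==> (!(3*a[3] == 6)))
Answer: WP = ((2*h > 2*a[3*t - 3] + 4 && 2*h > 6*t - 19) ==> (((!(a[h + 1] < 2*a[3*t - 1] + 7)) ==> (!(3*a[3] == 6))) && (a[h + 1] < 2*a[3*t - 1] + 7 ==> (!(3*a[3] == 6))))) && ((!(2*h > 2*a[3*t - 3] + 4 && 2*h > 6*t - 19)) ==> (!(3*a[3] == 6)))


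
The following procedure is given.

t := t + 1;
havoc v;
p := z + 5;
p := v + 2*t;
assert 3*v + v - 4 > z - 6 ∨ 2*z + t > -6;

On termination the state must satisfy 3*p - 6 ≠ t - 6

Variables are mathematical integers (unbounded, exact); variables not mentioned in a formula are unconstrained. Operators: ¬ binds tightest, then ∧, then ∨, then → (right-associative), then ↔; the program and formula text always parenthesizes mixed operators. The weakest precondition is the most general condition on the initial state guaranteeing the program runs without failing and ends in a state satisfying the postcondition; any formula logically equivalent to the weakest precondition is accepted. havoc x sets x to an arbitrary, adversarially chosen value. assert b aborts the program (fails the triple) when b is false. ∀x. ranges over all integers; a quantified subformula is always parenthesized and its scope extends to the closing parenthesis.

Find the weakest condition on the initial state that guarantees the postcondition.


Working backward. After the program, the postcondition 3*p - 6 ≠ t - 6 must hold; in canonical form it is 3*p ≠ t.
Before assert 3*v + v - 4 > z - 6 ∨ 2*z + t > -6: (4*v > z - 2 ∨ t + 2*z > -6) ∧ 3*p ≠ t
Before p := v + 2*t: (4*v > z - 2 ∨ t + 2*z > -6) ∧ 5*t + 3*v ≠ 0
Before p := z + 5: (4*v > z - 2 ∨ t + 2*z > -6) ∧ 5*t + 3*v ≠ 0
Before havoc v: ∀v_1. ((4*v_1 > z - 2 ∨ t + 2*z > -6) ∧ 5*t + 3*v_1 ≠ 0)
Before t := t + 1: ∀v_1. ((4*v_1 > z - 2 ∨ t + 2*z > -7) ∧ 5*t + 3*v_1 ≠ -5)
Answer: WP = ∀v_1. ((4*v_1 > z - 2 ∨ t + 2*z > -7) ∧ 5*t + 3*v_1 ≠ -5)


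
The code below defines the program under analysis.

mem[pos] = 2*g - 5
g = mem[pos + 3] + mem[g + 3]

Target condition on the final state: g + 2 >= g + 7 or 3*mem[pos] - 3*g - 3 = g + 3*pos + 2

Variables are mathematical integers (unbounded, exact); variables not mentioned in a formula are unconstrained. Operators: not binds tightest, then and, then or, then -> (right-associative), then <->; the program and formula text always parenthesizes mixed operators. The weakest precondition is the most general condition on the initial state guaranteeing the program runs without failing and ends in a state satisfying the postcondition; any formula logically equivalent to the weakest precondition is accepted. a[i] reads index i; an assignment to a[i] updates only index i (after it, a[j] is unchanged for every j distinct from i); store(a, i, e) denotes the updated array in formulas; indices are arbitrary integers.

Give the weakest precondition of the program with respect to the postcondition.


Working backward. After the program, the postcondition g + 2 >= g + 7 or 3*mem[pos] - 3*g - 3 = g + 3*pos + 2 must hold; in canonical form it is 3*mem[pos] = 4*g + 3*pos + 5.
Before g := mem[pos + 3] + mem[g + 3]: 3*mem[pos] = 4*mem[g + 3] + 4*mem[pos + 3] + 3*pos + 5
Before mem[pos] := 2*g - 5: 3*store(mem, pos, 2*g - 5)[pos] = 4*store(mem, pos, 2*g - 5)[g + 3] + 4*store(mem, pos, 2*g - 5)[pos + 3] + 3*pos + 5
Answer: WP = 3*store(mem, pos, 2*g - 5)[pos] = 4*store(mem, pos, 2*g - 5)[g + 3] + 4*store(mem, pos, 2*g - 5)[pos + 3] + 3*pos + 5


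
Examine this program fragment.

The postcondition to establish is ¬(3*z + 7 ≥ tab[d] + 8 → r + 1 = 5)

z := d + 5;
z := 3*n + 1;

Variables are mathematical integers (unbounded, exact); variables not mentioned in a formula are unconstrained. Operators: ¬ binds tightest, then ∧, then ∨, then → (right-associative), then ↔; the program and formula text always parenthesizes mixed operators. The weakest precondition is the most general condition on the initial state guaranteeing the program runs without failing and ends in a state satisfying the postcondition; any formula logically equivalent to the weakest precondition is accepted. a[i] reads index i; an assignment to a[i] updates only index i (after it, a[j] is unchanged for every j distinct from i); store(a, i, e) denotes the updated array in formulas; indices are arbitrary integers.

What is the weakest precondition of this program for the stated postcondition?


Working backward. After the program, the postcondition ¬(3*z + 7 ≥ tab[d] + 8 → r + 1 = 5) must hold; in canonical form it is ¬(3*z ≥ tab[d] + 1 → r = 4).
Before z := 3*n + 1: ¬(9*n ≥ tab[d] - 2 → r = 4)
Before z := d + 5: ¬(9*n ≥ tab[d] - 2 → r = 4)
Answer: WP = ¬(9*n ≥ tab[d] - 2 → r = 4)


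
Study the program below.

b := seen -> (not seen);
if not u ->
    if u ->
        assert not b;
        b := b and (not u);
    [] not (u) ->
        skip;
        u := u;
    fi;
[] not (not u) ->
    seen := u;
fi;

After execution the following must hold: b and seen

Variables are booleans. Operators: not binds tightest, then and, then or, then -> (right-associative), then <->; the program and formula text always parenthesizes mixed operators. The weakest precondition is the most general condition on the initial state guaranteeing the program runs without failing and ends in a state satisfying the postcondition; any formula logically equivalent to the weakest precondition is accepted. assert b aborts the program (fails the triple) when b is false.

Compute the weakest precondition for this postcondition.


Working backward. After the program, b and seen must hold.
Then branch requires (not u) and ((not u) -> (b and seen)); else branch requires b and u.
Before the if: ((not u) -> ((not u) and ((not u) -> (b and seen)))) and (u -> (b and u))
Before b := seen -> (not seen): ((not u) -> ((not u) and ((not u) -> ((seen -> (not seen)) and seen)))) and (u -> ((seen -> (not seen)) and u))
Answer: WP = ((not u) -> ((not u) and ((not u) -> ((seen -> (not seen)) and seen)))) and (u -> ((seen -> (not seen)) and u))


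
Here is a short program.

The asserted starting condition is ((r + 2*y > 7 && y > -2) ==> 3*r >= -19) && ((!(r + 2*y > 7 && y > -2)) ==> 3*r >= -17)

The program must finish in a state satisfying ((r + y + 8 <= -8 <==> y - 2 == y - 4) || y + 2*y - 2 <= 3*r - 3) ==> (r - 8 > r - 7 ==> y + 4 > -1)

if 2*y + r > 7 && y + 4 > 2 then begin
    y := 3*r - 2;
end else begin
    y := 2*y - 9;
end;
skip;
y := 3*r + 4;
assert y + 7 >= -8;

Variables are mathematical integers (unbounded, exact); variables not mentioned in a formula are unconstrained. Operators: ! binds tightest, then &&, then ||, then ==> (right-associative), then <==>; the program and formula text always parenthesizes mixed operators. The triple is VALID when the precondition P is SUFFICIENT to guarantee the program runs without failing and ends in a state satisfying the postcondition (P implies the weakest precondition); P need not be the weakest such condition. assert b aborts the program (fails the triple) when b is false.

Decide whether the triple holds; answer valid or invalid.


Working backward. After the program, the postcondition ((r + y + 8 <= -8 <==> y - 2 == y - 4) || y + 2*y - 2 <= 3*r - 3) ==> (r - 8 > r - 7 ==> y + 4 > -1) must hold; in canonical form it is true.
Before assert y + 7 >= -8: y >= -15
Before y := 3*r + 4: 3*r >= -19
Before skip: 3*r >= -19
Then branch requires 3*r >= -19; else branch requires 3*r >= -19.
Before the if: ((r + 2*y > 7 && y > -2) ==> 3*r >= -19) && ((!(r + 2*y > 7 && y > -2)) ==> 3*r >= -19)
The weakest precondition is ((r + 2*y > 7 && y > -2) ==> 3*r >= -19) && ((!(r + 2*y > 7 && y > -2)) ==> 3*r >= -19).
Check whether ((r + 2*y > 7 && y > -2) ==> 3*r >= -19) && ((!(r + 2*y > 7 && y > -2)) ==> 3*r >= -17) implies it.
Every state satisfying the precondition satisfies the weakest precondition: the implication holds.
Answer: valid


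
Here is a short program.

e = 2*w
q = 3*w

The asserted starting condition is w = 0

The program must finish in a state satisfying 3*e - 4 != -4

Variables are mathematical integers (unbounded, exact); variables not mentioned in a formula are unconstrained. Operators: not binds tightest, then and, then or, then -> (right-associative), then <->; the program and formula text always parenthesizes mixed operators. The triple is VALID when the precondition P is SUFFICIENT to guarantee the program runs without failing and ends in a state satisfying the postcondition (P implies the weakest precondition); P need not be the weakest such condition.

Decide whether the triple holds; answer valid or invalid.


Working backward. After the program, the postcondition 3*e - 4 != -4 must hold; in canonical form it is 3*e != 0.
Before q := 3*w: 3*e != 0
Before e := 2*w: 6*w != 0
The weakest precondition is 6*w != 0.
Check whether w = 0 implies it.
Countermodel: at the initial state w = 0, the precondition holds but the weakest precondition fails.
Answer: invalid


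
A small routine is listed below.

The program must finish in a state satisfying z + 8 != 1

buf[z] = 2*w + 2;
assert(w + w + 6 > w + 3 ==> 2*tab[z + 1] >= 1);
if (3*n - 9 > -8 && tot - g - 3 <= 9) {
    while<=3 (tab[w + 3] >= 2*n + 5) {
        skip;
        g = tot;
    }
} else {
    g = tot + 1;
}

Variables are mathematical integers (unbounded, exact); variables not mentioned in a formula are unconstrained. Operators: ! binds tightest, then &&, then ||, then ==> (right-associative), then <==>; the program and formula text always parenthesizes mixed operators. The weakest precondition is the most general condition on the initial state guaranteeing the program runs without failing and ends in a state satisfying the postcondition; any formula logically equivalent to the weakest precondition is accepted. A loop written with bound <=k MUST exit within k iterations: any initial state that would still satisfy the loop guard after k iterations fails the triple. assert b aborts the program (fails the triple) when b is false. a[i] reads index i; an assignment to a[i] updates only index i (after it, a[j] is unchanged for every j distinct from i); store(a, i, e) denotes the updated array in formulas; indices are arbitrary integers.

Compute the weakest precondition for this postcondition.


Working backward. After the program, the postcondition z + 8 != 1 must hold; in canonical form it is z != -7.
Then branch requires (tab[w + 3] >= 2*n + 5 ==> ((tab[w + 3] >= 2*n + 5 ==> ((tab[w + 3] >= 2*n + 5 ==> ((!(tab[w + 3] >= 2*n + 5)) && z != -7)) && ((!(tab[w + 3] >= 2*n + 5)) ==> z != -7))) && ((!(tab[w + 3] >= 2*n + 5)) ==> z != -7))) && ((!(tab[w + 3] >= 2*n + 5)) ==> z != -7); else branch requires z != -7.
Before the if: ((3*n > 1 && tot <= g + 12) ==> ((tab[w + 3] >= 2*n + 5 ==> ((tab[w + 3] >= 2*n + 5 ==> ((tab[w + 3] >= 2*n + 5 ==> ((!(tab[w + 3] >= 2*n + 5)) && z != -7)) && ((!(tab[w + 3] >= 2*n + 5)) ==> z != -7))) && ((!(tab[w + 3] >= 2*n + 5)) ==> z != -7))) && ((!(tab[w + 3] >= 2*n + 5)) ==> z != -7))) && ((!(3*n > 1 && tot <= g + 12)) ==> z != -7)
Before assert w + w + 6 > w + 3 ==> 2*tab[z + 1] >= 1: (w > -3 ==> 2*tab[z + 1] >= 1) && ((3*n > 1 && tot <= g + 12) ==> ((tab[w + 3] >= 2*n + 5 ==> ((tab[w + 3] >= 2*n + 5 ==> ((tab[w + 3] >= 2*n + 5 ==> ((!(tab[w + 3] >= 2*n + 5)) && z != -7)) && ((!(tab[w + 3] >= 2*n + 5)) ==> z != -7))) && ((!(tab[w + 3] >= 2*n + 5)) ==> z != -7))) && ((!(tab[w + 3] >= 2*n + 5)) ==> z != -7))) && ((!(3*n > 1 && tot <= g + 12)) ==> z != -7)
Before buf[z] := 2*w + 2: (w > -3 ==> 2*tab[z + 1] >= 1) && ((3*n > 1 && tot <= g + 12) ==> ((tab[w + 3] >= 2*n + 5 ==> ((tab[w + 3] >= 2*n + 5 ==> ((tab[w + 3] >= 2*n + 5 ==> ((!(tab[w + 3] >= 2*n + 5)) && z != -7)) && ((!(tab[w + 3] >= 2*n + 5)) ==> z != -7))) && ((!(tab[w + 3] >= 2*n + 5)) ==> z != -7))) && ((!(tab[w + 3] >= 2*n + 5)) ==> z != -7))) && ((!(3*n > 1 && tot <= g + 12)) ==> z != -7)
Answer: WP = (w > -3 ==> 2*tab[z + 1] >= 1) && ((3*n > 1 && tot <= g + 12) ==> ((tab[w + 3] >= 2*n + 5 ==> ((tab[w + 3] >= 2*n + 5 ==> ((tab[w + 3] >= 2*n + 5 ==> ((!(tab[w + 3] >= 2*n + 5)) && z != -7)) && ((!(tab[w + 3] >= 2*n + 5)) ==> z != -7))) && ((!(tab[w + 3] >= 2*n + 5)) ==> z != -7))) && ((!(tab[w + 3] >= 2*n + 5)) ==> z != -7))) && ((!(3*n > 1 && tot <= g + 12)) ==> z != -7)


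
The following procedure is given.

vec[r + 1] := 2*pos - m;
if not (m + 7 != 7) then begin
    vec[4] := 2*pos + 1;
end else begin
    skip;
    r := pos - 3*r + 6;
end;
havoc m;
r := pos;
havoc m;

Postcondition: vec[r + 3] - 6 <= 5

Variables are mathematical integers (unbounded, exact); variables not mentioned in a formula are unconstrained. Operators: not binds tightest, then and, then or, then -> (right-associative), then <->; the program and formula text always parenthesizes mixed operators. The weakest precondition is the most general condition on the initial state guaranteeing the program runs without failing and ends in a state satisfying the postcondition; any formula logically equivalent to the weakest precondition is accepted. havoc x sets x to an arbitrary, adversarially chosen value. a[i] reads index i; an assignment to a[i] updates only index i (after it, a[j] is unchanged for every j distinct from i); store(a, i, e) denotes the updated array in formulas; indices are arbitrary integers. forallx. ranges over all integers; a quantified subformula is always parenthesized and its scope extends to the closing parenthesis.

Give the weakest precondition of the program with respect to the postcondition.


Working backward. After the program, the postcondition vec[r + 3] - 6 <= 5 must hold; in canonical form it is vec[r + 3] <= 11.
Before havoc m: vec[r + 3] <= 11
Before r := pos: vec[pos + 3] <= 11
Before havoc m: vec[pos + 3] <= 11
Then branch requires store(vec, 4, 2*pos + 1)[pos + 3] <= 11; else branch requires vec[pos + 3] <= 11.
Before the if: ((not (m != 0)) -> store(vec, 4, 2*pos + 1)[pos + 3] <= 11) and (m != 0 -> vec[pos + 3] <= 11)
Before vec[r + 1] := 2*pos - m: ((not (m != 0)) -> store(store(vec, r + 1, -m + 2*pos), 4, 2*pos + 1)[pos + 3] <= 11) and (m != 0 -> store(vec, r + 1, -m + 2*pos)[pos + 3] <= 11)
Answer: WP = ((not (m != 0)) -> store(store(vec, r + 1, -m + 2*pos), 4, 2*pos + 1)[pos + 3] <= 11) and (m != 0 -> store(vec, r + 1, -m + 2*pos)[pos + 3] <= 11)


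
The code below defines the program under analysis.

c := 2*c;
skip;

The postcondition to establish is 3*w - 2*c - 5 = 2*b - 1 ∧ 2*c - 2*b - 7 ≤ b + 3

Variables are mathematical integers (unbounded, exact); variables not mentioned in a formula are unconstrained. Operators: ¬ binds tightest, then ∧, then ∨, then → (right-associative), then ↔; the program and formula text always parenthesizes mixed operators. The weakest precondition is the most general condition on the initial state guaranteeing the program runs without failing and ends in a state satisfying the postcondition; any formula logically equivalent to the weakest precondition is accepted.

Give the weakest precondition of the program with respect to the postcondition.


Working backward. After the program, the postcondition 3*w - 2*c - 5 = 2*b - 1 ∧ 2*c - 2*b - 7 ≤ b + 3 must hold; in canonical form it is 3*w = 2*b + 2*c + 4 ∧ 2*c ≤ 3*b + 10.
Before skip: 3*w = 2*b + 2*c + 4 ∧ 2*c ≤ 3*b + 10
Before c := 2*c: 3*w = 2*b + 4*c + 4 ∧ 4*c ≤ 3*b + 10
Answer: WP = 3*w = 2*b + 4*c + 4 ∧ 4*c ≤ 3*b + 10


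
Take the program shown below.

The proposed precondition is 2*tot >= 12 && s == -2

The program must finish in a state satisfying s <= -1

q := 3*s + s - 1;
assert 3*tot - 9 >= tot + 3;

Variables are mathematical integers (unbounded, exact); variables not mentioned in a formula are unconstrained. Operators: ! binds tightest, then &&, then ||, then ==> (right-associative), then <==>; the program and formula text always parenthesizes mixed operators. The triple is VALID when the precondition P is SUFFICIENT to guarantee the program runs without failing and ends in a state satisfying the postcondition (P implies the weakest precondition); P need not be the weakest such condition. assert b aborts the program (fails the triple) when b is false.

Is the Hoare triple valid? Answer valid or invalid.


Working backward. After the program, s <= -1 must hold.
Before assert 3*tot - 9 >= tot + 3: 2*tot >= 12 && s <= -1
Before q := 3*s + s - 1: 2*tot >= 12 && s <= -1
The weakest precondition is 2*tot >= 12 && s <= -1.
Check whether 2*tot >= 12 && s == -2 implies it.
Every state satisfying the precondition satisfies the weakest precondition: the implication holds.
Answer: valid


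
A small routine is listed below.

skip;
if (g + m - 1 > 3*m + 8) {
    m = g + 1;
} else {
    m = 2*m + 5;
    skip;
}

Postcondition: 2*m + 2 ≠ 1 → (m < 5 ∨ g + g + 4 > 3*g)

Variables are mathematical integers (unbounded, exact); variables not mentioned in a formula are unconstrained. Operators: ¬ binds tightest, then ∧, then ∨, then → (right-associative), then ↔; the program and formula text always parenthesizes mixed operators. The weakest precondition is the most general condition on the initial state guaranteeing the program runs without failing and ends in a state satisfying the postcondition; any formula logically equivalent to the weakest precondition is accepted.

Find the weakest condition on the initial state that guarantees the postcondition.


Working backward. After the program, the postcondition 2*m + 2 ≠ 1 → (m < 5 ∨ g + g + 4 > 3*g) must hold; in canonical form it is 2*m ≠ -1 → (m < 5 ∨ g < 4).
Then branch requires 2*g ≠ -3 → g < 4; else branch requires 4*m ≠ -11 → (2*m < 0 ∨ g < 4).
Before the if: (g > 2*m + 9 → (2*g ≠ -3 → g < 4)) ∧ ((¬(g > 2*m + 9)) → (4*m ≠ -11 → (2*m < 0 ∨ g < 4)))
Before skip: (g > 2*m + 9 → (2*g ≠ -3 → g < 4)) ∧ ((¬(g > 2*m + 9)) → (4*m ≠ -11 → (2*m < 0 ∨ g < 4)))
Answer: WP = (g > 2*m + 9 → (2*g ≠ -3 → g < 4)) ∧ ((¬(g > 2*m + 9)) → (4*m ≠ -11 → (2*m < 0 ∨ g < 4)))


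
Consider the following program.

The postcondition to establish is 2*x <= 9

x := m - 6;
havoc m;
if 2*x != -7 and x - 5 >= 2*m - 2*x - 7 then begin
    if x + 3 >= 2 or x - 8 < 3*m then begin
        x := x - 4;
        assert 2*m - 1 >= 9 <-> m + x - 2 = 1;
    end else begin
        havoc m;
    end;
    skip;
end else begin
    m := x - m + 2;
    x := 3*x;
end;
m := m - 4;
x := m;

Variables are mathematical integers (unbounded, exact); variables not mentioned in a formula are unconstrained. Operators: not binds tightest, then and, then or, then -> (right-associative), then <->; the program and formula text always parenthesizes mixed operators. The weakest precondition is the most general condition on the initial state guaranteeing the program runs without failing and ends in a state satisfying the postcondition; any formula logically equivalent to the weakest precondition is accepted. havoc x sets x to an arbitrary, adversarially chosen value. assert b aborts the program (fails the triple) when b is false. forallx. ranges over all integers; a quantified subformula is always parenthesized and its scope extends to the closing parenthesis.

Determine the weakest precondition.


Working backward. After the program, 2*x <= 9 must hold.
Before x := m: 2*m <= 9
Before m := m - 4: 2*m <= 17
Then branch requires ((x >= -1 or x < 3*m + 8) -> ((2*m >= 10 <-> m + x = 7) and 2*m <= 17)) and ((not (x >= -1 or x < 3*m + 8)) -> (forall m_1. 2*m_1 <= 17)); else branch requires 2*x <= 2*m + 13.
Before the if: ((2*x != -7 and 3*x >= 2*m - 2) -> (((x >= -1 or x < 3*m + 8) -> ((2*m >= 10 <-> m + x = 7) and 2*m <= 17)) and ((not (x >= -1 or x < 3*m + 8)) -> (forall m_1. 2*m_1 <= 17)))) and ((not (2*x != -7 and 3*x >= 2*m - 2)) -> 2*x <= 2*m + 13)
Before havoc m: forall m_2. (((2*x != -7 and 3*x >= 2*m_2 - 2) -> (((x >= -1 or x < 3*m_2 + 8) -> ((2*m_2 >= 10 <-> m_2 + x = 7) and 2*m_2 <= 17)) and ((not (x >= -1 or x < 3*m_2 + 8)) -> (forall m_1. 2*m_1 <= 17)))) and ((not (2*x != -7 and 3*x >= 2*m_2 - 2)) -> 2*x <= 2*m_2 + 13))
Before x := m - 6: forall m_2. (((2*m != 5 and 3*m >= 2*m_2 + 16) -> (((m >= 5 or m < 3*m_2 + 14) -> ((2*m_2 >= 10 <-> m + m_2 = 13) and 2*m_2 <= 17)) and ((not (m >= 5 or m < 3*m_2 + 14)) -> (forall m_1. 2*m_1 <= 17)))) and ((not (2*m != 5 and 3*m >= 2*m_2 + 16)) -> 2*m <= 2*m_2 + 25))
Answer: WP = forall m_2. (((2*m != 5 and 3*m >= 2*m_2 + 16) -> (((m >= 5 or m < 3*m_2 + 14) -> ((2*m_2 >= 10 <-> m + m_2 = 13) and 2*m_2 <= 17)) and ((not (m >= 5 or m < 3*m_2 + 14)) -> (forall m_1. 2*m_1 <= 17)))) and ((not (2*m != 5 and 3*m >= 2*m_2 + 16)) -> 2*m <= 2*m_2 + 25))


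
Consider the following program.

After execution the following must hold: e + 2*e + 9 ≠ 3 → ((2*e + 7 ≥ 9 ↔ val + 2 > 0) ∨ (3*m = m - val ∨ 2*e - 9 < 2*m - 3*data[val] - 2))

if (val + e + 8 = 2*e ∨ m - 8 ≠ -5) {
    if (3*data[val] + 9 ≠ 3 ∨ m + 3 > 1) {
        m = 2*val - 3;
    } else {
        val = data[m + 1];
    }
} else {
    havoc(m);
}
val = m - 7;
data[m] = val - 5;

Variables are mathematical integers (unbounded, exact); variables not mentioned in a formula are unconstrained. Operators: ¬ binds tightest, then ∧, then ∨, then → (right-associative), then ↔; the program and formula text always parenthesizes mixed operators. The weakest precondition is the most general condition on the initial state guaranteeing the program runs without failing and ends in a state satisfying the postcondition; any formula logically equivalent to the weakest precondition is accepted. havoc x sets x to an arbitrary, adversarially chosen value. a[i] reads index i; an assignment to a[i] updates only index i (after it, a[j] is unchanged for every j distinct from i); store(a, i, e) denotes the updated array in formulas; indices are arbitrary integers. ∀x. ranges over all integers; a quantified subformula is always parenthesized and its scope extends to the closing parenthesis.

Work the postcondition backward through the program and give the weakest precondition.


Working backward. After the program, the postcondition e + 2*e + 9 ≠ 3 → ((2*e + 7 ≥ 9 ↔ val + 2 > 0) ∨ (3*m = m - val ∨ 2*e - 9 < 2*m - 3*data[val] - 2)) must hold; in canonical form it is 3*e ≠ -6 → ((2*e ≥ 2 ↔ val > -2) ∨ 2*m + val = 0 ∨ 3*data[val] + 2*e < 2*m + 7).
Before data[m] := val - 5: 3*e ≠ -6 → ((2*e ≥ 2 ↔ val > -2) ∨ 2*m + val = 0 ∨ 3*store(data, m, val - 5)[val] + 2*e < 2*m + 7)
Before val := m - 7: 3*e ≠ -6 → ((2*e ≥ 2 ↔ m > 5) ∨ 3*m = 7 ∨ 3*store(data, m, m - 12)[m - 7] + 2*e < 2*m + 7)
Then branch requires ((3*data[val] ≠ -6 ∨ m > -2) → (3*e ≠ -6 → ((2*e ≥ 2 ↔ 2*val > 8) ∨ 6*val = 16 ∨ 3*store(data, 2*val - 3, 2*val - 15)[2*val - 10] + 2*e < 4*val + 1))) ∧ ((¬(3*data[val] ≠ -6 ∨ m > -2)) → (3*e ≠ -6 → ((2*e ≥ 2 ↔ m > 5) ∨ 3*m = 7 ∨ 3*store(data, m, m - 12)[m - 7] + 2*e < 2*m + 7))); else branch requires ∀m_1. (3*e ≠ -6 → ((2*e ≥ 2 ↔ m_1 > 5) ∨ 3*m_1 = 7 ∨ 3*store(data, m_1, m_1 - 12)[m_1 - 7] + 2*e < 2*m_1 + 7)).
Before the if: ((val = e - 8 ∨ m ≠ 3) → (((3*data[val] ≠ -6 ∨ m > -2) → (3*e ≠ -6 → ((2*e ≥ 2 ↔ 2*val > 8) ∨ 6*val = 16 ∨ 3*store(data, 2*val - 3, 2*val - 15)[2*val - 10] + 2*e < 4*val + 1))) ∧ ((¬(3*data[val] ≠ -6 ∨ m > -2)) → (3*e ≠ -6 → ((2*e ≥ 2 ↔ m > 5) ∨ 3*m = 7 ∨ 3*store(data, m, m - 12)[m - 7] + 2*e < 2*m + 7))))) ∧ ((¬(val = e - 8 ∨ m ≠ 3)) → (∀m_1. (3*e ≠ -6 → ((2*e ≥ 2 ↔ m_1 > 5) ∨ 3*m_1 = 7 ∨ 3*store(data, m_1, m_1 - 12)[m_1 - 7] + 2*e < 2*m_1 + 7))))
Answer: WP = ((val = e - 8 ∨ m ≠ 3) → (((3*data[val] ≠ -6 ∨ m > -2) → (3*e ≠ -6 → ((2*e ≥ 2 ↔ 2*val > 8) ∨ 6*val = 16 ∨ 3*store(data, 2*val - 3, 2*val - 15)[2*val - 10] + 2*e < 4*val + 1))) ∧ ((¬(3*data[val] ≠ -6 ∨ m > -2)) → (3*e ≠ -6 → ((2*e ≥ 2 ↔ m > 5) ∨ 3*m = 7 ∨ 3*store(data, m, m - 12)[m - 7] + 2*e < 2*m + 7))))) ∧ ((¬(val = e - 8 ∨ m ≠ 3)) → (∀m_1. (3*e ≠ -6 → ((2*e ≥ 2 ↔ m_1 > 5) ∨ 3*m_1 = 7 ∨ 3*store(data, m_1, m_1 - 12)[m_1 - 7] + 2*e < 2*m_1 + 7))))


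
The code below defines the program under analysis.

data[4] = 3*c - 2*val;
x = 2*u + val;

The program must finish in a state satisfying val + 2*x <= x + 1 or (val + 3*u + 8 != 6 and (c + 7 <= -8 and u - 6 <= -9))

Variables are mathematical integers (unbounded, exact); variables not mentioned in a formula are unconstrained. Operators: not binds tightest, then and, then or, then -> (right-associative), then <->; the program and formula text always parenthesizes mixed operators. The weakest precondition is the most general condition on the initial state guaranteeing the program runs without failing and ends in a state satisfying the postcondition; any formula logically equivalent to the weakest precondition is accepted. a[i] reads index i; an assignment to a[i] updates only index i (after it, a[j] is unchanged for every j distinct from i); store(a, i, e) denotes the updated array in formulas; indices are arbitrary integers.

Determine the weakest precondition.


Working backward. After the program, the postcondition val + 2*x <= x + 1 or (val + 3*u + 8 != 6 and (c + 7 <= -8 and u - 6 <= -9)) must hold; in canonical form it is val + x <= 1 or (3*u + val != -2 and c <= -15 and u <= -3).
Before x := 2*u + val: 2*u + 2*val <= 1 or (3*u + val != -2 and c <= -15 and u <= -3)
Before data[4] := 3*c - 2*val: 2*u + 2*val <= 1 or (3*u + val != -2 and c <= -15 and u <= -3)
Answer: WP = 2*u + 2*val <= 1 or (3*u + val != -2 and c <= -15 and u <= -3)


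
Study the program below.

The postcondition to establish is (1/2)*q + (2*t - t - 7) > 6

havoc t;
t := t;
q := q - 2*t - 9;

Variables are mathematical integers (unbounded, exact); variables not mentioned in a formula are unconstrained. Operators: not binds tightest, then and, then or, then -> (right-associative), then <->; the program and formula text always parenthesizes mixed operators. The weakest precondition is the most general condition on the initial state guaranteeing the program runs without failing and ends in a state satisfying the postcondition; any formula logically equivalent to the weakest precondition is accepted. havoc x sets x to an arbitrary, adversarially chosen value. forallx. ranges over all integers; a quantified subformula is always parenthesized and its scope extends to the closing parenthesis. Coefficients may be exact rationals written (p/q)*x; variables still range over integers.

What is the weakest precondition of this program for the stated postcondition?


Working backward. After the program, the postcondition (1/2)*q + (2*t - t - 7) > 6 must hold; in canonical form it is (1/2)*q + t > 13.
Before q := q - 2*t - 9: (1/2)*q > 35/2
Before t := t: (1/2)*q > 35/2
Before havoc t: (1/2)*q > 35/2
Answer: WP = (1/2)*q > 35/2


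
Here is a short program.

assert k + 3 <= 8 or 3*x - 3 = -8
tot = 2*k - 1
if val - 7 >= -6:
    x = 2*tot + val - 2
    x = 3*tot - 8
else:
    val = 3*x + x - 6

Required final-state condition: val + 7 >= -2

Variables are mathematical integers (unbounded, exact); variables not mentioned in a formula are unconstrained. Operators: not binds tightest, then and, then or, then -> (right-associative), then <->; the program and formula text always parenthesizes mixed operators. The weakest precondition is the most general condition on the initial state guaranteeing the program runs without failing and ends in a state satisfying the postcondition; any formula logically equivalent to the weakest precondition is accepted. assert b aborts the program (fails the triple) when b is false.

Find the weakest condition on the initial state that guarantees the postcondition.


Working backward. After the program, the postcondition val + 7 >= -2 must hold; in canonical form it is val >= -9.
Then branch requires val >= -9; else branch requires 4*x >= -3.
Before the if: (val >= 1 -> val >= -9) and ((not (val >= 1)) -> 4*x >= -3)
Before tot := 2*k - 1: (val >= 1 -> val >= -9) and ((not (val >= 1)) -> 4*x >= -3)
Before assert k + 3 <= 8 or 3*x - 3 = -8: (k <= 5 or 3*x = -5) and (val >= 1 -> val >= -9) and ((not (val >= 1)) -> 4*x >= -3)
Answer: WP = (k <= 5 or 3*x = -5) and (val >= 1 -> val >= -9) and ((not (val >= 1)) -> 4*x >= -3)


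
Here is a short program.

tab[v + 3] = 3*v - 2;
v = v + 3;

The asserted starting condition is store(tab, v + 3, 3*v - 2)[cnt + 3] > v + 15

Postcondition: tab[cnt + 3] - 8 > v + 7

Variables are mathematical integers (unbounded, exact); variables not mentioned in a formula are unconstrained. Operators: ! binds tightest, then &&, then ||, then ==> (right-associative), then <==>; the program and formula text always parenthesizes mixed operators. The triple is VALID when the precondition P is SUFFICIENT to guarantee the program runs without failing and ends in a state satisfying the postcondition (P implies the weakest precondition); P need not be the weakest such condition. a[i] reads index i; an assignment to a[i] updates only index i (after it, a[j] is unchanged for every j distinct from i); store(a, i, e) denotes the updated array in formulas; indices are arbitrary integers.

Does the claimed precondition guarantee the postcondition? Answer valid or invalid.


Working backward. After the program, the postcondition tab[cnt + 3] - 8 > v + 7 must hold; in canonical form it is tab[cnt + 3] > v + 15.
Before v := v + 3: tab[cnt + 3] > v + 18
Before tab[v + 3] := 3*v - 2: store(tab, v + 3, 3*v - 2)[cnt + 3] > v + 18
The weakest precondition is store(tab, v + 3, 3*v - 2)[cnt + 3] > v + 18.
Check whether store(tab, v + 3, 3*v - 2)[cnt + 3] > v + 15 implies it.
Countermodel: at the initial state cnt = 9, tab = {[12] = 2, elsewhere 2}, v = 9, the precondition holds but the weakest precondition fails.
Answer: invalid


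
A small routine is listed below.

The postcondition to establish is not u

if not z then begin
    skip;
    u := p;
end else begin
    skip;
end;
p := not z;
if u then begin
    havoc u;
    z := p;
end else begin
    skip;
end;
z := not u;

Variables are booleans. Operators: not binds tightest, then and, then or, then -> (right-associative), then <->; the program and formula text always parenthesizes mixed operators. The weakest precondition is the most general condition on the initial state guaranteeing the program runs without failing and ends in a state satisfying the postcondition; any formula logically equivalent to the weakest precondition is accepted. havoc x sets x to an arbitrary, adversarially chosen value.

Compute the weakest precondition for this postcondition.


Working backward. After the program, not u must hold.
Before z := not u: not u
Then branch requires false; else branch requires not u.
Before the if: not u
Before p := not z: not u
Then branch requires not p; else branch requires not u.
Before the if: ((not z) -> (not p)) and (z -> (not u))
Answer: WP = ((not z) -> (not p)) and (z -> (not u))


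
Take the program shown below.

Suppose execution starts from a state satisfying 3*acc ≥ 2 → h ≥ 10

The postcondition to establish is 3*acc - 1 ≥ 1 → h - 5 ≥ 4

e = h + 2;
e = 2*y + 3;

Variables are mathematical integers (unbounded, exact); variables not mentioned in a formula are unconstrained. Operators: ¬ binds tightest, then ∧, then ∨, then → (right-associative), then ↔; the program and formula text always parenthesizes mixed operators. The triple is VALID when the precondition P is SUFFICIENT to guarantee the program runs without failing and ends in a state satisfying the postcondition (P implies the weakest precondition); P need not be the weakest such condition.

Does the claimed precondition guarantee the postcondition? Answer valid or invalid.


Working backward. After the program, the postcondition 3*acc - 1 ≥ 1 → h - 5 ≥ 4 must hold; in canonical form it is 3*acc ≥ 2 → h ≥ 9.
Before e := 2*y + 3: 3*acc ≥ 2 → h ≥ 9
Before e := h + 2: 3*acc ≥ 2 → h ≥ 9
The weakest precondition is 3*acc ≥ 2 → h ≥ 9.
Check whether 3*acc ≥ 2 → h ≥ 10 implies it.
Every state satisfying the precondition satisfies the weakest precondition: the implication holds.
Answer: valid


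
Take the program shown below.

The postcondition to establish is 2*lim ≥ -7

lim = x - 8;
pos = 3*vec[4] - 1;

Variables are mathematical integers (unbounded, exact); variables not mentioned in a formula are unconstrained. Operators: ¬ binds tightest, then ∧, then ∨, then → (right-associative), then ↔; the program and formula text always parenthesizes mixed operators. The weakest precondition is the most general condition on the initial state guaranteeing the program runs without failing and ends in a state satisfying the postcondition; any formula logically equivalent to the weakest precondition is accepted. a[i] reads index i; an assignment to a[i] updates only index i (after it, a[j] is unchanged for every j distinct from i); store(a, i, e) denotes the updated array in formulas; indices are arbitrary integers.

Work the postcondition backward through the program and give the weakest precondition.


Working backward. After the program, 2*lim ≥ -7 must hold.
Before pos := 3*vec[4] - 1: 2*lim ≥ -7
Before lim := x - 8: 2*x ≥ 9
Answer: WP = 2*x ≥ 9


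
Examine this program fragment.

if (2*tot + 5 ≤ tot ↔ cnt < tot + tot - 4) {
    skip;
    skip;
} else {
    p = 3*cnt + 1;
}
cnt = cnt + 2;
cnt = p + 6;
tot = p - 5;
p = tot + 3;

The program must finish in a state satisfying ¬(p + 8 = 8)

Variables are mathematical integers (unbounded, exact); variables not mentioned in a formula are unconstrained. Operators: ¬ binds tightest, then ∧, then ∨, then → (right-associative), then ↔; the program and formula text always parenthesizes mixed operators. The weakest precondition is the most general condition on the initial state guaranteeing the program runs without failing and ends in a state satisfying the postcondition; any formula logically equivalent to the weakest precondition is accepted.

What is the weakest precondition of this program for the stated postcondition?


Working backward. After the program, the postcondition ¬(p + 8 = 8) must hold; in canonical form it is ¬(p = 0).
Before p := tot + 3: ¬(tot = -3)
Before tot := p - 5: ¬(p = 2)
Before cnt := p + 6: ¬(p = 2)
Before cnt := cnt + 2: ¬(p = 2)
Then branch requires ¬(p = 2); else branch requires ¬(3*cnt = 1).
Before the if: ((tot ≤ -5 ↔ cnt < 2*tot - 4) → (¬(p = 2))) ∧ ((¬(tot ≤ -5 ↔ cnt < 2*tot - 4)) → (¬(3*cnt = 1)))
Answer: WP = ((tot ≤ -5 ↔ cnt < 2*tot - 4) → (¬(p = 2))) ∧ ((¬(tot ≤ -5 ↔ cnt < 2*tot - 4)) → (¬(3*cnt = 1)))


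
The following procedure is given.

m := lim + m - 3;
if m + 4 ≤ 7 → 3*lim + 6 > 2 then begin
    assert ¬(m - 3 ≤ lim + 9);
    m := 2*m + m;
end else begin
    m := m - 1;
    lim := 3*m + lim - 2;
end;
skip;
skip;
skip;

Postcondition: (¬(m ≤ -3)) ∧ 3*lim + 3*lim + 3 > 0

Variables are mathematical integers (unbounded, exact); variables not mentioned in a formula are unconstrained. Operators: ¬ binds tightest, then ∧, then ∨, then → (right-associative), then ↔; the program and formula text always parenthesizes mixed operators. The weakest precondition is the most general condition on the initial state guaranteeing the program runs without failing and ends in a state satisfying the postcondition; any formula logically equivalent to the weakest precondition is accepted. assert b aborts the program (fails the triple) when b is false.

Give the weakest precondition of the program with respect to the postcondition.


Working backward. After the program, the postcondition (¬(m ≤ -3)) ∧ 3*lim + 3*lim + 3 > 0 must hold; in canonical form it is (¬(m ≤ -3)) ∧ 6*lim > -3.
Before skip: (¬(m ≤ -3)) ∧ 6*lim > -3
Before skip: (¬(m ≤ -3)) ∧ 6*lim > -3
Before skip: (¬(m ≤ -3)) ∧ 6*lim > -3
Then branch requires (¬(m ≤ lim + 12)) ∧ (¬(3*m ≤ -3)) ∧ 6*lim > -3; else branch requires (¬(m ≤ -2)) ∧ 6*lim + 18*m > 27.
Before the if: ((m ≤ 3 → 3*lim > -4) → ((¬(m ≤ lim + 12)) ∧ (¬(3*m ≤ -3)) ∧ 6*lim > -3)) ∧ ((¬(m ≤ 3 → 3*lim > -4)) → ((¬(m ≤ -2)) ∧ 6*lim + 18*m > 27))
Before m := lim + m - 3: ((lim + m ≤ 6 → 3*lim > -4) → ((¬(m ≤ 15)) ∧ (¬(3*lim + 3*m ≤ 6)) ∧ 6*lim > -3)) ∧ ((¬(lim + m ≤ 6 → 3*lim > -4)) → ((¬(lim + m ≤ 1)) ∧ 24*lim + 18*m > 81))
Answer: WP = ((lim + m ≤ 6 → 3*lim > -4) → ((¬(m ≤ 15)) ∧ (¬(3*lim + 3*m ≤ 6)) ∧ 6*lim > -3)) ∧ ((¬(lim + m ≤ 6 → 3*lim > -4)) → ((¬(lim + m ≤ 1)) ∧ 24*lim + 18*m > 81))
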